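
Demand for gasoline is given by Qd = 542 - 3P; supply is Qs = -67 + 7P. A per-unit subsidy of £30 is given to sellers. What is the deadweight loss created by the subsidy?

Deadweight loss = £945

Pre-subsidy: 542 - 3P = -67 + 7P gives P* = 60.9, Q* = 359.3.
With the subsidy, sellers receive Ps = Pb + 30 for each unit, where Pb is the price buyers pay.
Supply in terms of Pb becomes Qs = -67 + 7(Pb + 30) = 143 + 7Pb. Setting this equal to demand: 542 - 3Pb = 143 + 7Pb, so Pb = 39.9.
Sellers receive Ps = 39.9 + 30 = 69.9; Q' = 542 − 3·39.9 = 422.3.
The subsidy expands output by 422.3 − 359.3 = 63 past the efficient level; on those units the gap between marginal cost and willingness to pay runs from 0 up to 30.
DWL = ½ × 30 × 63 = 945.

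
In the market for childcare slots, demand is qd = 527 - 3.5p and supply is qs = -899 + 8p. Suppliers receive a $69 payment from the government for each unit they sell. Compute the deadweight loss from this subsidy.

Deadweight loss = $5796

Pre-subsidy: 527 - 3.5p = -899 + 8p gives p* = 124, q* = 93.
With the subsidy, sellers receive ps = pb + 69 for each unit, where pb is the price buyers pay.
Supply in terms of pb becomes qs = -899 + 8(pb + 69) = -347 + 8pb. Setting this equal to demand: 527 - 3.5pb = -347 + 8pb, so pb = 76.
Sellers receive ps = 76 + 69 = 145; q' = 527 − 3.5·76 = 261.
The subsidy expands output by 261 − 93 = 168 past the efficient level; on those units the gap between marginal cost and willingness to pay runs from 0 up to 69.
DWL = ½ × 69 × 168 = 5796.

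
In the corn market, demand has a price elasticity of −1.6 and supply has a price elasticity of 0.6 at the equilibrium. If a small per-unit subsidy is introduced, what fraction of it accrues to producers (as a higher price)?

For a small subsidy around the equilibrium, the benefit split depends on the relative slopes, which at a point are proportional to the elasticities.
Buyer share = εs/(εs + |εd|) = 0.6/(0.6 + 1.6) = 3/11; seller share = |εd|/(εs + |εd|) = 8/11.
So producers capture 8/11 of the subsidy.

Producer share = 8/11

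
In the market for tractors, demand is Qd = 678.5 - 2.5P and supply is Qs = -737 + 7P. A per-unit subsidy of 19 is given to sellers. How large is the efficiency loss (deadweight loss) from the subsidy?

Pre-subsidy: 678.5 - 2.5P = -737 + 7P gives P* = 149, Q* = 306.
With the subsidy, sellers receive Ps = Pb + 19 for each unit, where Pb is the price buyers pay.
Supply in terms of Pb becomes Qs = -737 + 7(Pb + 19) = -604 + 7Pb. Setting this equal to demand: 678.5 - 2.5Pb = -604 + 7Pb, so Pb = 135.
Sellers receive Ps = 135 + 19 = 154; Q' = 678.5 − 2.5·135 = 341.
The subsidy expands output by 341 − 306 = 35 past the efficient level; on those units the gap between marginal cost and willingness to pay runs from 0 up to 19.
DWL = ½ × 19 × 35 = 332.5.

Deadweight loss = 332.5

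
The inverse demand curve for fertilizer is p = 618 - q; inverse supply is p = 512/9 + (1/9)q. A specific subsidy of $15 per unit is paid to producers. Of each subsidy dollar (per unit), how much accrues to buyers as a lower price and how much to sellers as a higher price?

Buyers gain $13.5 per unit; sellers gain $1.5 per unit

Pre-subsidy: 618 - q = 512/9 + (1/9)q gives q* = 505 and p* = 113.
With the subsidy, sellers receive ps = pb + 15 for each unit, where pb is the price buyers pay.
On the curves, pb = 618 - q and ps = 512/9 + (1/9)q; the wedge ps − pb = 15 gives 512/9 + (1/9)q − (618 - q) = 15, so q' = 518.5.
Then pb = 618 − 1·518.5 = 99.5 and ps = 512/9 + (1/9)·518.5 = 114.5.
Buyers' price falls by p* − pb = 113 − 99.5 = 13.5; sellers' price rises by ps − p* = 114.5 − 113 = 1.5.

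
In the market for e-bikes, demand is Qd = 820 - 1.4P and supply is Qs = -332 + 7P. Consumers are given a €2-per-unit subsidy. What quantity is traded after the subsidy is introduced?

Pre-subsidy: 820 - 1.4P = -332 + 7P gives P* = 960/7, Q* = 628.
With the rebate, buyers effectively pay Pb = Ps − 2, where Ps is the price sellers receive.
Demand in terms of Ps becomes Qd = 820 − 1.4(Ps − 2) = 822.8 - 1.4Ps. Setting this equal to supply: 822.8 - 1.4Ps = -332 + 7Ps, so Ps = 2887/21.
Buyers pay Pb = 2887/21 − 2 = 2845/21; Q' = -332 + 7·(2887/21) = 1891/3.

Q' = 1891/3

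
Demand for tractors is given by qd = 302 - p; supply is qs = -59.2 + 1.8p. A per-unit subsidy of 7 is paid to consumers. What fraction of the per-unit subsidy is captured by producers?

Producer share = 5/14

Pre-subsidy: 302 - p = -59.2 + 1.8p gives p* = 129, q* = 173.
With the rebate, buyers effectively pay pb = ps − 7, where ps is the price sellers receive.
Demand in terms of ps becomes qd = 302 − 1(ps − 7) = 309 - ps. Setting this equal to supply: 309 - ps = -59.2 + 1.8ps, so ps = 131.5.
Buyers pay pb = 131.5 − 7 = 124.5; q' = -59.2 + 1.8·131.5 = 177.5.
Buyers' price falls by p* − pb = 129 − 124.5 = 4.5; sellers' price rises by ps − p* = 131.5 − 129 = 2.5.
So producers capture 2.5/7 = 5/14 of each unit of subsidy.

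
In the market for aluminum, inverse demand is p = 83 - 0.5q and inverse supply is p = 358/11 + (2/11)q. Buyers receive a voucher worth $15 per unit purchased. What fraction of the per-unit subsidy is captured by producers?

Pre-subsidy: 83 - 0.5q = 358/11 + (2/11)q gives q* = 74 and p* = 46.
With the rebate, buyers effectively pay pb = ps − 15, where ps is the price sellers receive.
On the curves, pb = 83 - 0.5q and ps = 358/11 + (2/11)q; the wedge ps − pb = 15 gives 358/11 + (2/11)q − (83 - 0.5q) = 15, so q' = 96.
Then pb = 83 − 0.5·96 = 35 and ps = 358/11 + (2/11)·96 = 50.
Buyers' price falls by p* − pb = 46 − 35 = 11; sellers' price rises by ps − p* = 50 − 46 = 4.
So producers capture 4/15 = 4/15 of each unit of subsidy.

Producer share = 4/15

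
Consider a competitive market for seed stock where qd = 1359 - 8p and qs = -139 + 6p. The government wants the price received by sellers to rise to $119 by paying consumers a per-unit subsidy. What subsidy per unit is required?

At a seller price of 119, quantity supplied is -139 + 6·119 = 575.
Buyers absorb 575 only when they pay pb with 1359 − 8·pb = 575, i.e. pb = 98.
s = ps − pb = 119 − 98 = 21.

Required subsidy s = $21 per unit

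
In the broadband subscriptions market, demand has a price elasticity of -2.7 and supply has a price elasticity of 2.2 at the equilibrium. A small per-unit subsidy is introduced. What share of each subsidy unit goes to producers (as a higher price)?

Producer share = 27/49

For a small subsidy around the equilibrium, the benefit split depends on the relative slopes, which at a point are proportional to the elasticities.
Buyer share = εs/(εs + |εd|) = 2.2/(2.2 + 2.7) = 22/49; seller share = |εd|/(εs + |εd|) = 27/49.
So producers capture 27/49 of the subsidy.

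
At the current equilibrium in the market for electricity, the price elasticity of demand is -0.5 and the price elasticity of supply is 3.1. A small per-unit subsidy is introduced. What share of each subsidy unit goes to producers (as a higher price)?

For a small subsidy around the equilibrium, the benefit split depends on the relative slopes, which at a point are proportional to the elasticities.
Buyer share = εs/(εs + |εd|) = 3.1/(3.1 + 0.5) = 31/36; seller share = |εd|/(εs + |εd|) = 5/36.
So producers capture 5/36 of the subsidy.

Producer share = 5/36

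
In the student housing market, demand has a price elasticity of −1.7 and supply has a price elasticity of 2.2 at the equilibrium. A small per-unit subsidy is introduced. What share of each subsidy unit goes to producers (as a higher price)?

For a small subsidy around the equilibrium, the benefit split depends on the relative slopes, which at a point are proportional to the elasticities.
Buyer share = εs/(εs + |εd|) = 2.2/(2.2 + 1.7) = 22/39; seller share = |εd|/(εs + |εd|) = 17/39.
So producers capture 17/39 of the subsidy.

Producer share = 17/39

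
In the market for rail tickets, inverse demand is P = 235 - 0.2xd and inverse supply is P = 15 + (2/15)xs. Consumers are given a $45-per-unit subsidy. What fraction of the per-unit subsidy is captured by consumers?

Pre-subsidy: 235 - 0.2x = 15 + (2/15)x gives x* = 660 and P* = 103.
With the rebate, buyers effectively pay Pb = Ps − 45, where Ps is the price sellers receive.
On the curves, Pb = 235 - 0.2x and Ps = 15 + (2/15)x; the wedge Ps − Pb = 45 gives 15 + (2/15)x − (235 - 0.2x) = 45, so x' = 795.
Then Pb = 235 − 0.2·795 = 76 and Ps = 15 + (2/15)·795 = 121.
Buyers' price falls by P* − Pb = 103 − 76 = 27; sellers' price rises by Ps − P* = 121 − 103 = 18.
So consumers capture 27/45 = 0.6 of each unit of subsidy.

Consumer share = 0.6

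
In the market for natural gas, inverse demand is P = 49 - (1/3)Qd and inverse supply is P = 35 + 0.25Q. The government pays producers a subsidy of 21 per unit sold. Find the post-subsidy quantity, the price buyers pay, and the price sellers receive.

Pre-subsidy: 49 - (1/3)Q = 35 + 0.25Q gives Q* = 24 and P* = 41.
With the subsidy, sellers receive Ps = Pb + 21 for each unit, where Pb is the price buyers pay.
On the curves, Pb = 49 - (1/3)Q and Ps = 35 + 0.25Q; the wedge Ps − Pb = 21 gives 35 + 0.25Q − (49 - (1/3)Q) = 21, so Q' = 60.
Then Pb = 49 − (1/3)·60 = 29 and Ps = 35 + 0.25·60 = 50.

Q' = 60; buyers pay 29; sellers receive 50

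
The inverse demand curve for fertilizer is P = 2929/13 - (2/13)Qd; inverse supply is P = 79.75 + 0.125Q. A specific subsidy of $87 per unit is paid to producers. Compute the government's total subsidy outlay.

Government cost = $72558

Pre-subsidy: 2929/13 - (2/13)Q = 79.75 + 0.125Q gives Q* = 522 and P* = 145.
With the subsidy, sellers receive Ps = Pb + 87 for each unit, where Pb is the price buyers pay.
On the curves, Pb = 2929/13 - (2/13)Q and Ps = 79.75 + 0.125Q; the wedge Ps − Pb = 87 gives 79.75 + 0.125Q − (2929/13 - (2/13)Q) = 87, so Q' = 834.
Then Pb = 2929/13 − (2/13)·834 = 97 and Ps = 79.75 + 0.125·834 = 184.
Government outlay = subsidy × quantity = 87 × 834 = 72558.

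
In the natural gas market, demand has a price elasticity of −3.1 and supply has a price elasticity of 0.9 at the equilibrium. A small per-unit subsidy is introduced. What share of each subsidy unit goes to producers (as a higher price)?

Producer share = 0.775

For a small subsidy around the equilibrium, the benefit split depends on the relative slopes, which at a point are proportional to the elasticities.
Buyer share = εs/(εs + |εd|) = 0.9/(0.9 + 3.1) = 0.225; seller share = |εd|/(εs + |εd|) = 0.775.
So producers capture 0.775 of the subsidy.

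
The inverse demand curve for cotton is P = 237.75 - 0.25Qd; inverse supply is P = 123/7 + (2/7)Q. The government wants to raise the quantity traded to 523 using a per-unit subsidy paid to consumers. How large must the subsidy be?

At Q = 523, from the demand curve buyers pay Pb = 237.75 − 0.25·523 = 107; from the supply curve sellers need Ps = 123/7 + (2/7)·523 = 167.
The subsidy must fill the gap: s = Ps − Pb = 167 − 107 = 60.

Required subsidy s = 60 per unit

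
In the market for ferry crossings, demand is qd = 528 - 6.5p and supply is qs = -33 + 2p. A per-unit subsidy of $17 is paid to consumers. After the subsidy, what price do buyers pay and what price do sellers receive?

Buyers pay $62; sellers receive $79

Pre-subsidy: 528 - 6.5p = -33 + 2p gives p* = 66, q* = 99.
With the rebate, buyers effectively pay pb = ps − 17, where ps is the price sellers receive.
Demand in terms of ps becomes qd = 528 − 6.5(ps − 17) = 638.5 - 6.5ps. Setting this equal to supply: 638.5 - 6.5ps = -33 + 2ps, so ps = 79.
Buyers pay pb = 79 − 17 = 62; q' = -33 + 2·79 = 125.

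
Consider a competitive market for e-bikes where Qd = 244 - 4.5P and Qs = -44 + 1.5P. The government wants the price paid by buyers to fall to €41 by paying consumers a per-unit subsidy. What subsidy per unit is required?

Required subsidy s = €28 per unit

At a buyer price of 41, quantity demanded is 244 − 4.5·41 = 59.5.
Sellers supply 59.5 only when they receive Ps with -44 + 1.5·Ps = 59.5, i.e. Ps = 69.
s = Ps − Pb = 69 − 41 = 28.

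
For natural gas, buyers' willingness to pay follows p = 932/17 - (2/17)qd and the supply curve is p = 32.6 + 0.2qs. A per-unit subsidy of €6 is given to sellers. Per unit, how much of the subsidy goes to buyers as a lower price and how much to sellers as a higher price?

Pre-subsidy: 932/17 - (2/17)q = 32.6 + 0.2q gives q* = 1889/27 and p* = 1258/27.
With the subsidy, sellers receive ps = pb + 6 for each unit, where pb is the price buyers pay.
On the curves, pb = 932/17 - (2/17)q and ps = 32.6 + 0.2q; the wedge ps − pb = 6 gives 32.6 + 0.2q − (932/17 - (2/17)q) = 6, so q' = 2399/27.
Then pb = 932/17 − (2/17)·(2399/27) = 1198/27 and ps = 32.6 + 0.2·(2399/27) = 1360/27.
Buyers' price falls by p* − pb = 1258/27 − 1198/27 = 20/9; sellers' price rises by ps − p* = 1360/27 − 1258/27 = 34/9.

Buyers gain 20/9 per unit; sellers gain 34/9 per unit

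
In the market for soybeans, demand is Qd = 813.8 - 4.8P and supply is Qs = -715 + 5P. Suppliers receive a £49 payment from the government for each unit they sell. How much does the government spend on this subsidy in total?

Pre-subsidy: 813.8 - 4.8P = -715 + 5P gives P* = 156, Q* = 65.
With the subsidy, sellers receive Ps = Pb + 49 for each unit, where Pb is the price buyers pay.
Supply in terms of Pb becomes Qs = -715 + 5(Pb + 49) = -470 + 5Pb. Setting this equal to demand: 813.8 - 4.8Pb = -470 + 5Pb, so Pb = 131.
Sellers receive Ps = 131 + 49 = 180; Q' = 813.8 − 4.8·131 = 185.
Government outlay = subsidy × quantity = 49 × 185 = 9065.

Government cost = £9065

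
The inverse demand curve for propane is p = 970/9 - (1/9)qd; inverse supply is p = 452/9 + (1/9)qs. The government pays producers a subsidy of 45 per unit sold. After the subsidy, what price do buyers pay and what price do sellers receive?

Buyers pay 56.5; sellers receive 101.5

Pre-subsidy: 970/9 - (1/9)q = 452/9 + (1/9)q gives q* = 259 and p* = 79.
With the subsidy, sellers receive ps = pb + 45 for each unit, where pb is the price buyers pay.
On the curves, pb = 970/9 - (1/9)q and ps = 452/9 + (1/9)q; the wedge ps − pb = 45 gives 452/9 + (1/9)q − (970/9 - (1/9)q) = 45, so q' = 461.5.
Then pb = 970/9 − (1/9)·461.5 = 56.5 and ps = 452/9 + (1/9)·461.5 = 101.5.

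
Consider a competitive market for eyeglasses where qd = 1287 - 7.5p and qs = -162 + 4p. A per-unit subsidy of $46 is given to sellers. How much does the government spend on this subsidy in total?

Government cost = $21252

Pre-subsidy: 1287 - 7.5p = -162 + 4p gives p* = 126, q* = 342.
With the subsidy, sellers receive ps = pb + 46 for each unit, where pb is the price buyers pay.
Supply in terms of pb becomes qs = -162 + 4(pb + 46) = 22 + 4pb. Setting this equal to demand: 1287 - 7.5pb = 22 + 4pb, so pb = 110.
Sellers receive ps = 110 + 46 = 156; q' = 1287 − 7.5·110 = 462.
Government outlay = subsidy × quantity = 46 × 462 = 21252.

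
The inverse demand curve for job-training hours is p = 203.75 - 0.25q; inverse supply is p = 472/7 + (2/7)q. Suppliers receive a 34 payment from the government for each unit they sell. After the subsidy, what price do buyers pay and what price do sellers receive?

Buyers pay 1864/15; sellers receive 2374/15

Pre-subsidy: 203.75 - 0.25q = 472/7 + (2/7)q gives q* = 3817/15 and p* = 2102/15.
With the subsidy, sellers receive ps = pb + 34 for each unit, where pb is the price buyers pay.
On the curves, pb = 203.75 - 0.25q and ps = 472/7 + (2/7)q; the wedge ps − pb = 34 gives 472/7 + (2/7)q − (203.75 - 0.25q) = 34, so q' = 4769/15.
Then pb = 203.75 − 0.25·(4769/15) = 1864/15 and ps = 472/7 + (2/7)·(4769/15) = 2374/15.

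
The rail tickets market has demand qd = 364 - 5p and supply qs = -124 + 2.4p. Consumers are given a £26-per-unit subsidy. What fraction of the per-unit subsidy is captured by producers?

Producer share = 25/37

Pre-subsidy: 364 - 5p = -124 + 2.4p gives p* = 2440/37, q* = 1268/37.
With the rebate, buyers effectively pay pb = ps − 26, where ps is the price sellers receive.
Demand in terms of ps becomes qd = 364 − 5(ps − 26) = 494 - 5ps. Setting this equal to supply: 494 - 5ps = -124 + 2.4ps, so ps = 3090/37.
Buyers pay pb = 3090/37 − 26 = 2128/37; q' = -124 + 2.4·(3090/37) = 2828/37.
Buyers' price falls by p* − pb = 2440/37 − 2128/37 = 312/37; sellers' price rises by ps − p* = 3090/37 − 2440/37 = 650/37.
So producers capture (650/37)/26 = 25/37 of each unit of subsidy.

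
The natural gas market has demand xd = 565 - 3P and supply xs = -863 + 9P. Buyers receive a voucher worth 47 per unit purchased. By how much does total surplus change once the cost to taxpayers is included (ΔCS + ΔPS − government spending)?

Pre-subsidy: 565 - 3P = -863 + 9P gives P* = 119, x* = 208.
With the rebate, buyers effectively pay Pb = Ps − 47, where Ps is the price sellers receive.
Demand in terms of Ps becomes xd = 565 − 3(Ps − 47) = 706 - 3Ps. Setting this equal to supply: 706 - 3Ps = -863 + 9Ps, so Ps = 130.75.
Buyers pay Pb = 130.75 − 47 = 83.75; x' = -863 + 9·130.75 = 313.75.
ΔCS = ½(208 + 313.75)(119 − 83.75) = 9195.84375; ΔPS = ½(208 + 313.75)(130.75 − 119) = 3065.28125.
Government spending = 47 × 313.75 = 14746.25.
Net change = 9195.84375 + 3065.28125 − 14746.25 = -2485.125. The loss equals the DWL triangle ½·47·105.75.

Net change in total surplus = -2485.125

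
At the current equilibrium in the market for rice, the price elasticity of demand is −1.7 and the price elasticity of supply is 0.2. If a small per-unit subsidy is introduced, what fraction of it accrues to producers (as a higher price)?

Producer share = 17/19

For a small subsidy around the equilibrium, the benefit split depends on the relative slopes, which at a point are proportional to the elasticities.
Buyer share = εs/(εs + |εd|) = 0.2/(0.2 + 1.7) = 2/19; seller share = |εd|/(εs + |εd|) = 17/19.
So producers capture 17/19 of the subsidy.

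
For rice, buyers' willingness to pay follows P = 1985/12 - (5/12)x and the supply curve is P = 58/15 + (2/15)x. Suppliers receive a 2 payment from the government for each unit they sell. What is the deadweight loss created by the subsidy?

Deadweight loss = 40/11

Pre-subsidy: 1985/12 - (5/12)x = 58/15 + (2/15)x gives x* = 3231/11 and P* = 1420/33.
With the subsidy, sellers receive Ps = Pb + 2 for each unit, where Pb is the price buyers pay.
On the curves, Pb = 1985/12 - (5/12)x and Ps = 58/15 + (2/15)x; the wedge Ps − Pb = 2 gives 58/15 + (2/15)x − (1985/12 - (5/12)x) = 2, so x' = 3271/11.
Then Pb = 1985/12 − (5/12)·(3271/11) = 1370/33 and Ps = 58/15 + (2/15)·(3271/11) = 1436/33.
The subsidy expands output by 3271/11 − 3231/11 = 40/11 past the efficient level; on those units the gap between marginal cost and willingness to pay runs from 0 up to 2.
DWL = ½ × 2 × 40/11 = 40/11.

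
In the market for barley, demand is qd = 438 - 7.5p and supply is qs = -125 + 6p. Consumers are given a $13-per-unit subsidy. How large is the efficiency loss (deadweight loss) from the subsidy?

Pre-subsidy: 438 - 7.5p = -125 + 6p gives p* = 1126/27, q* = 1127/9.
With the rebate, buyers effectively pay pb = ps − 13, where ps is the price sellers receive.
Demand in terms of ps becomes qd = 438 − 7.5(ps − 13) = 535.5 - 7.5ps. Setting this equal to supply: 535.5 - 7.5ps = -125 + 6ps, so ps = 1321/27.
Buyers pay pb = 1321/27 − 13 = 970/27; q' = -125 + 6·(1321/27) = 1517/9.
The subsidy expands output by 1517/9 − 1127/9 = 130/3 past the efficient level; on those units the gap between marginal cost and willingness to pay runs from 0 up to 13.
DWL = ½ × 13 × 130/3 = 845/3.

Deadweight loss = 845/3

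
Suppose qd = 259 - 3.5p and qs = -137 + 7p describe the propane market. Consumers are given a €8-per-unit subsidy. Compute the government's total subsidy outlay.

Government cost = 3496/3

Pre-subsidy: 259 - 3.5p = -137 + 7p gives p* = 264/7, q* = 127.
With the rebate, buyers effectively pay pb = ps − 8, where ps is the price sellers receive.
Demand in terms of ps becomes qd = 259 − 3.5(ps − 8) = 287 - 3.5ps. Setting this equal to supply: 287 - 3.5ps = -137 + 7ps, so ps = 848/21.
Buyers pay pb = 848/21 − 8 = 680/21; q' = -137 + 7·(848/21) = 437/3.
Government outlay = subsidy × quantity = 8 × 437/3 = 3496/3.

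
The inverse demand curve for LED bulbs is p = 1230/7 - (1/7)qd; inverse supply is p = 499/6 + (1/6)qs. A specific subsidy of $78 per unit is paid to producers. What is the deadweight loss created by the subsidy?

Pre-subsidy: 1230/7 - (1/7)q = 499/6 + (1/6)q gives q* = 299 and p* = 133.
With the subsidy, sellers receive ps = pb + 78 for each unit, where pb is the price buyers pay.
On the curves, pb = 1230/7 - (1/7)q and ps = 499/6 + (1/6)q; the wedge ps − pb = 78 gives 499/6 + (1/6)q − (1230/7 - (1/7)q) = 78, so q' = 551.
Then pb = 1230/7 − (1/7)·551 = 97 and ps = 499/6 + (1/6)·551 = 175.
The subsidy expands output by 551 − 299 = 252 past the efficient level; on those units the gap between marginal cost and willingness to pay runs from 0 up to 78.
DWL = ½ × 78 × 252 = 9828.

Deadweight loss = $9828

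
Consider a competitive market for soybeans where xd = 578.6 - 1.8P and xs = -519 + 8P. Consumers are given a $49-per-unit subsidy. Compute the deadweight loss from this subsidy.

Pre-subsidy: 578.6 - 1.8P = -519 + 8P gives P* = 112, x* = 377.
With the rebate, buyers effectively pay Pb = Ps − 49, where Ps is the price sellers receive.
Demand in terms of Ps becomes xd = 578.6 − 1.8(Ps − 49) = 666.8 - 1.8Ps. Setting this equal to supply: 666.8 - 1.8Ps = -519 + 8Ps, so Ps = 121.
Buyers pay Pb = 121 − 49 = 72; x' = -519 + 8·121 = 449.
The subsidy expands output by 449 − 377 = 72 past the efficient level; on those units the gap between marginal cost and willingness to pay runs from 0 up to 49.
DWL = ½ × 49 × 72 = 1764.

Deadweight loss = $1764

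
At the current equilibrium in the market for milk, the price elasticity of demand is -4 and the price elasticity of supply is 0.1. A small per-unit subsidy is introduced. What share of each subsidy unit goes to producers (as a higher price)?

For a small subsidy around the equilibrium, the benefit split depends on the relative slopes, which at a point are proportional to the elasticities.
Buyer share = εs/(εs + |εd|) = 0.1/(0.1 + 4) = 1/41; seller share = |εd|/(εs + |εd|) = 40/41.
So producers capture 40/41 of the subsidy.

Producer share = 40/41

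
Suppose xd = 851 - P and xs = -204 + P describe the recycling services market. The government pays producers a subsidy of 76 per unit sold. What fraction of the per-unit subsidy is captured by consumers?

Pre-subsidy: 851 - P = -204 + P gives P* = 527.5, x* = 323.5.
With the subsidy, sellers receive Ps = Pb + 76 for each unit, where Pb is the price buyers pay.
Supply in terms of Pb becomes xs = -204 + 1(Pb + 76) = -128 + Pb. Setting this equal to demand: 851 - Pb = -128 + Pb, so Pb = 489.5.
Sellers receive Ps = 489.5 + 76 = 565.5; x' = 851 − 1·489.5 = 361.5.
Buyers' price falls by P* − Pb = 527.5 − 489.5 = 38; sellers' price rises by Ps − P* = 565.5 − 527.5 = 38.
So consumers capture 38/76 = 0.5 of each unit of subsidy.

Consumer share = 0.5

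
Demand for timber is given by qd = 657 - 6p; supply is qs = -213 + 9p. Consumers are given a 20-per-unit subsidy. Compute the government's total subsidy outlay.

Pre-subsidy: 657 - 6p = -213 + 9p gives p* = 58, q* = 309.
With the rebate, buyers effectively pay pb = ps − 20, where ps is the price sellers receive.
Demand in terms of ps becomes qd = 657 − 6(ps − 20) = 777 - 6ps. Setting this equal to supply: 777 - 6ps = -213 + 9ps, so ps = 66.
Buyers pay pb = 66 − 20 = 46; q' = -213 + 9·66 = 381.
Government outlay = subsidy × quantity = 20 × 381 = 7620.

Government cost = 7620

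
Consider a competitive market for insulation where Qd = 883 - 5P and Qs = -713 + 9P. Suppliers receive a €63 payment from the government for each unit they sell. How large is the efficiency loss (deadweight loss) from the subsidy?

Deadweight loss = €6378.75

Pre-subsidy: 883 - 5P = -713 + 9P gives P* = 114, Q* = 313.
With the subsidy, sellers receive Ps = Pb + 63 for each unit, where Pb is the price buyers pay.
Supply in terms of Pb becomes Qs = -713 + 9(Pb + 63) = -146 + 9Pb. Setting this equal to demand: 883 - 5Pb = -146 + 9Pb, so Pb = 73.5.
Sellers receive Ps = 73.5 + 63 = 136.5; Q' = 883 − 5·73.5 = 515.5.
The subsidy expands output by 515.5 − 313 = 202.5 past the efficient level; on those units the gap between marginal cost and willingness to pay runs from 0 up to 63.
DWL = ½ × 63 × 202.5 = 6378.75.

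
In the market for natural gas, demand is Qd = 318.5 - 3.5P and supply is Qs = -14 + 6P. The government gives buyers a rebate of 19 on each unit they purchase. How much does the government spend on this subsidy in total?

Pre-subsidy: 318.5 - 3.5P = -14 + 6P gives P* = 35, Q* = 196.
With the rebate, buyers effectively pay Pb = Ps − 19, where Ps is the price sellers receive.
Demand in terms of Ps becomes Qd = 318.5 − 3.5(Ps − 19) = 385 - 3.5Ps. Setting this equal to supply: 385 - 3.5Ps = -14 + 6Ps, so Ps = 42.
Buyers pay Pb = 42 − 19 = 23; Q' = -14 + 6·42 = 238.
Government outlay = subsidy × quantity = 19 × 238 = 4522.

Government cost = 4522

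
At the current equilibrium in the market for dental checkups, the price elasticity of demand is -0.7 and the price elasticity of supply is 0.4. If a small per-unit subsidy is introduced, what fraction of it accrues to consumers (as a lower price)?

Consumer share = 4/11

For a small subsidy around the equilibrium, the benefit split depends on the relative slopes, which at a point are proportional to the elasticities.
Buyer share = εs/(εs + |εd|) = 0.4/(0.4 + 0.7) = 4/11; seller share = |εd|/(εs + |εd|) = 7/11.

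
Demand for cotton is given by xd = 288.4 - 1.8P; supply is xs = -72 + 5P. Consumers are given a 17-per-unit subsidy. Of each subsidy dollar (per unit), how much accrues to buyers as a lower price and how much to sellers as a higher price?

Pre-subsidy: 288.4 - 1.8P = -72 + 5P gives P* = 53, x* = 193.
With the rebate, buyers effectively pay Pb = Ps − 17, where Ps is the price sellers receive.
Demand in terms of Ps becomes xd = 288.4 − 1.8(Ps − 17) = 319 - 1.8Ps. Setting this equal to supply: 319 - 1.8Ps = -72 + 5Ps, so Ps = 57.5.
Buyers pay Pb = 57.5 − 17 = 40.5; x' = -72 + 5·57.5 = 215.5.
Buyers' price falls by P* − Pb = 53 − 40.5 = 12.5; sellers' price rises by Ps − P* = 57.5 − 53 = 4.5.

Buyers gain 12.5 per unit; sellers gain 4.5 per unit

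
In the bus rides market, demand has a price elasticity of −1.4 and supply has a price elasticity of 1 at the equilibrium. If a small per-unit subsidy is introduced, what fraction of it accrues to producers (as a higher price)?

For a small subsidy around the equilibrium, the benefit split depends on the relative slopes, which at a point are proportional to the elasticities.
Buyer share = εs/(εs + |εd|) = 1/(1 + 1.4) = 5/12; seller share = |εd|/(εs + |εd|) = 7/12.
So producers capture 7/12 of the subsidy.

Producer share = 7/12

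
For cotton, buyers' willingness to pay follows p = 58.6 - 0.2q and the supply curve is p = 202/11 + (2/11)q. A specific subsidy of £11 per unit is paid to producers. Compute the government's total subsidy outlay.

Government cost = 30998/21

Pre-subsidy: 58.6 - 0.2q = 202/11 + (2/11)q gives q* = 2213/21 and p* = 788/21.
With the subsidy, sellers receive ps = pb + 11 for each unit, where pb is the price buyers pay.
On the curves, pb = 58.6 - 0.2q and ps = 202/11 + (2/11)q; the wedge ps − pb = 11 gives 202/11 + (2/11)q − (58.6 - 0.2q) = 11, so q' = 2818/21.
Then pb = 58.6 − 0.2·(2818/21) = 667/21 and ps = 202/11 + (2/11)·(2818/21) = 898/21.
Government outlay = subsidy × quantity = 11 × 2818/21 = 30998/21.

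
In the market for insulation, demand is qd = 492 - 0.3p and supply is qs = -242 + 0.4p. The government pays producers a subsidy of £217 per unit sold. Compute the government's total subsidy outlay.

Government cost = £46574.4

Pre-subsidy: 492 - 0.3p = -242 + 0.4p gives p* = 7340/7, q* = 1242/7.
With the subsidy, sellers receive ps = pb + 217 for each unit, where pb is the price buyers pay.
Supply in terms of pb becomes qs = -242 + 0.4(pb + 217) = -155.2 + 0.4pb. Setting this equal to demand: 492 - 0.3pb = -155.2 + 0.4pb, so pb = 6472/7.
Sellers receive ps = 6472/7 + 217 = 7991/7; q' = 492 − 0.3·(6472/7) = 7512/35.
Government outlay = subsidy × quantity = 217 × 7512/35 = 46574.4.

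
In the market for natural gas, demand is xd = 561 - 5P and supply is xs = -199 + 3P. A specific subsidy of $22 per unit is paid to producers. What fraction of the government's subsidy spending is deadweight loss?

Pre-subsidy: 561 - 5P = -199 + 3P gives P* = 95, x* = 86.
With the subsidy, sellers receive Ps = Pb + 22 for each unit, where Pb is the price buyers pay.
Supply in terms of Pb becomes xs = -199 + 3(Pb + 22) = -133 + 3Pb. Setting this equal to demand: 561 - 5Pb = -133 + 3Pb, so Pb = 86.75.
Sellers receive Ps = 86.75 + 22 = 108.75; x' = 561 − 5·86.75 = 127.25.
ΔCS = ½(86 + 127.25)(95 − 86.75) = 879.65625; ΔPS = ½(86 + 127.25)(108.75 − 95) = 1466.09375.
Government spending = 22 × 127.25 = 2799.5.
DWL = ½ × 22 × (127.25 − 86) = 453.75; fraction = 453.75 / 2799.5 = 165/1018.

DWL / government spending = 165/1018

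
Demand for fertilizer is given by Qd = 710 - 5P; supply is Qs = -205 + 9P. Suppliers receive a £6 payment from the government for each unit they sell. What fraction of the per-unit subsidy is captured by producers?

Producer share = 5/14

Pre-subsidy: 710 - 5P = -205 + 9P gives P* = 915/14, Q* = 5365/14.
With the subsidy, sellers receive Ps = Pb + 6 for each unit, where Pb is the price buyers pay.
Supply in terms of Pb becomes Qs = -205 + 9(Pb + 6) = -151 + 9Pb. Setting this equal to demand: 710 - 5Pb = -151 + 9Pb, so Pb = 61.5.
Sellers receive Ps = 61.5 + 6 = 67.5; Q' = 710 − 5·61.5 = 402.5.
Buyers' price falls by P* − Pb = 915/14 − 61.5 = 27/7; sellers' price rises by Ps − P* = 67.5 − 915/14 = 15/7.
So producers capture (15/7)/6 = 5/14 of each unit of subsidy.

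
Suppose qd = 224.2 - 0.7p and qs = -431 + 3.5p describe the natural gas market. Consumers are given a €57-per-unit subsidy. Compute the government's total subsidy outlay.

Pre-subsidy: 224.2 - 0.7p = -431 + 3.5p gives p* = 156, q* = 115.
With the rebate, buyers effectively pay pb = ps − 57, where ps is the price sellers receive.
Demand in terms of ps becomes qd = 224.2 − 0.7(ps − 57) = 264.1 - 0.7ps. Setting this equal to supply: 264.1 - 0.7ps = -431 + 3.5ps, so ps = 165.5.
Buyers pay pb = 165.5 − 57 = 108.5; q' = -431 + 3.5·165.5 = 148.25.
Government outlay = subsidy × quantity = 57 × 148.25 = 8450.25.

Government cost = €8450.25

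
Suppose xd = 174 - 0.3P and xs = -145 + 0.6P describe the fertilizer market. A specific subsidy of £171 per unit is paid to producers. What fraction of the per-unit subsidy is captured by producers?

Producer share = 1/3

Pre-subsidy: 174 - 0.3P = -145 + 0.6P gives P* = 3190/9, x* = 203/3.
With the subsidy, sellers receive Ps = Pb + 171 for each unit, where Pb is the price buyers pay.
Supply in terms of Pb becomes xs = -145 + 0.6(Pb + 171) = -42.4 + 0.6Pb. Setting this equal to demand: 174 - 0.3Pb = -42.4 + 0.6Pb, so Pb = 2164/9.
Sellers receive Ps = 2164/9 + 171 = 3703/9; x' = 174 − 0.3·(2164/9) = 1528/15.
Buyers' price falls by P* − Pb = 3190/9 − 2164/9 = 114; sellers' price rises by Ps − P* = 3703/9 − 3190/9 = 57.
So producers capture 57/171 = 1/3 of each unit of subsidy.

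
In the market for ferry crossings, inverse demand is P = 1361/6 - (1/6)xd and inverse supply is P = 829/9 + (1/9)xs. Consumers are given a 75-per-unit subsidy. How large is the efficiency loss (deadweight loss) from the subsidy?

Deadweight loss = 10125

Pre-subsidy: 1361/6 - (1/6)x = 829/9 + (1/9)x gives x* = 485 and P* = 146.
With the rebate, buyers effectively pay Pb = Ps − 75, where Ps is the price sellers receive.
On the curves, Pb = 1361/6 - (1/6)x and Ps = 829/9 + (1/9)x; the wedge Ps − Pb = 75 gives 829/9 + (1/9)x − (1361/6 - (1/6)x) = 75, so x' = 755.
Then Pb = 1361/6 − (1/6)·755 = 101 and Ps = 829/9 + (1/9)·755 = 176.
The subsidy expands output by 755 − 485 = 270 past the efficient level; on those units the gap between marginal cost and willingness to pay runs from 0 up to 75.
DWL = ½ × 75 × 270 = 10125.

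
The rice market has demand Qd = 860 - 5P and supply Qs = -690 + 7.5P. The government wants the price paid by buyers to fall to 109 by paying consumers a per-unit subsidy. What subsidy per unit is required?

Required subsidy s = 25 per unit

At a buyer price of 109, quantity demanded is 860 − 5·109 = 315.
Sellers supply 315 only when they receive Ps with -690 + 7.5·Ps = 315, i.e. Ps = 134.
s = Ps − Pb = 134 − 109 = 25.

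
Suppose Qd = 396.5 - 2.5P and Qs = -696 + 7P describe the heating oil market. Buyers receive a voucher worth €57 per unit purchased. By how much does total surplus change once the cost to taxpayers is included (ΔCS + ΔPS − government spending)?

Pre-subsidy: 396.5 - 2.5P = -696 + 7P gives P* = 115, Q* = 109.
With the rebate, buyers effectively pay Pb = Ps − 57, where Ps is the price sellers receive.
Demand in terms of Ps becomes Qd = 396.5 − 2.5(Ps − 57) = 539 - 2.5Ps. Setting this equal to supply: 539 - 2.5Ps = -696 + 7Ps, so Ps = 130.
Buyers pay Pb = 130 − 57 = 73; Q' = -696 + 7·130 = 214.
ΔCS = ½(109 + 214)(115 − 73) = 6783; ΔPS = ½(109 + 214)(130 − 115) = 2422.5.
Government spending = 57 × 214 = 12198.
Net change = 6783 + 2422.5 − 12198 = -2992.5. The loss equals the DWL triangle ½·57·105.

Net change in total surplus = -€2992.5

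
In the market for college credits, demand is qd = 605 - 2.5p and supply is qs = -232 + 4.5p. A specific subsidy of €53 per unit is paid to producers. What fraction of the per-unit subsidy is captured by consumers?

Pre-subsidy: 605 - 2.5p = -232 + 4.5p gives p* = 837/7, q* = 4285/14.
With the subsidy, sellers receive ps = pb + 53 for each unit, where pb is the price buyers pay.
Supply in terms of pb becomes qs = -232 + 4.5(pb + 53) = 6.5 + 4.5pb. Setting this equal to demand: 605 - 2.5pb = 6.5 + 4.5pb, so pb = 85.5.
Sellers receive ps = 85.5 + 53 = 138.5; q' = 605 − 2.5·85.5 = 391.25.
Buyers' price falls by p* − pb = 837/7 − 85.5 = 477/14; sellers' price rises by ps − p* = 138.5 − 837/7 = 265/14.
So consumers capture (477/14)/53 = 9/14 of each unit of subsidy.

Consumer share = 9/14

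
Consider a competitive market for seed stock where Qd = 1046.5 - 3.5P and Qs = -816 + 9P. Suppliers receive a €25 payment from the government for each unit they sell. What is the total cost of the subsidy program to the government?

Pre-subsidy: 1046.5 - 3.5P = -816 + 9P gives P* = 149, Q* = 525.
With the subsidy, sellers receive Ps = Pb + 25 for each unit, where Pb is the price buyers pay.
Supply in terms of Pb becomes Qs = -816 + 9(Pb + 25) = -591 + 9Pb. Setting this equal to demand: 1046.5 - 3.5Pb = -591 + 9Pb, so Pb = 131.
Sellers receive Ps = 131 + 25 = 156; Q' = 1046.5 − 3.5·131 = 588.
Government outlay = subsidy × quantity = 25 × 588 = 14700.

Government cost = €14700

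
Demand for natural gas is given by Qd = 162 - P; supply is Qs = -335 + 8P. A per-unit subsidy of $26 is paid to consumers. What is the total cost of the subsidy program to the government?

Government cost = 30394/9

Pre-subsidy: 162 - P = -335 + 8P gives P* = 497/9, Q* = 961/9.
With the rebate, buyers effectively pay Pb = Ps − 26, where Ps is the price sellers receive.
Demand in terms of Ps becomes Qd = 162 − 1(Ps − 26) = 188 - Ps. Setting this equal to supply: 188 - Ps = -335 + 8Ps, so Ps = 523/9.
Buyers pay Pb = 523/9 − 26 = 289/9; Q' = -335 + 8·(523/9) = 1169/9.
Government outlay = subsidy × quantity = 26 × 1169/9 = 30394/9.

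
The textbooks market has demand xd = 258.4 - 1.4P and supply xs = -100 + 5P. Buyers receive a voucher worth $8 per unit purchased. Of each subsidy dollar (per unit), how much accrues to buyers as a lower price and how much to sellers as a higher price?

Buyers gain $6.25 per unit; sellers gain $1.75 per unit

Pre-subsidy: 258.4 - 1.4P = -100 + 5P gives P* = 56, x* = 180.
With the rebate, buyers effectively pay Pb = Ps − 8, where Ps is the price sellers receive.
Demand in terms of Ps becomes xd = 258.4 − 1.4(Ps − 8) = 269.6 - 1.4Ps. Setting this equal to supply: 269.6 - 1.4Ps = -100 + 5Ps, so Ps = 57.75.
Buyers pay Pb = 57.75 − 8 = 49.75; x' = -100 + 5·57.75 = 188.75.
Buyers' price falls by P* − Pb = 56 − 49.75 = 6.25; sellers' price rises by Ps − P* = 57.75 − 56 = 1.75.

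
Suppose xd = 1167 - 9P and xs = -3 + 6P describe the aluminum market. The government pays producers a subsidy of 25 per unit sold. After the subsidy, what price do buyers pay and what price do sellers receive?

Pre-subsidy: 1167 - 9P = -3 + 6P gives P* = 78, x* = 465.
With the subsidy, sellers receive Ps = Pb + 25 for each unit, where Pb is the price buyers pay.
Supply in terms of Pb becomes xs = -3 + 6(Pb + 25) = 147 + 6Pb. Setting this equal to demand: 1167 - 9Pb = 147 + 6Pb, so Pb = 68.
Sellers receive Ps = 68 + 25 = 93; x' = 1167 − 9·68 = 555.

Buyers pay 68; sellers receive 93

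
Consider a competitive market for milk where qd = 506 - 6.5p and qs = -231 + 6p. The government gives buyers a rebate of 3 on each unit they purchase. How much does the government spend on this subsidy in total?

Pre-subsidy: 506 - 6.5p = -231 + 6p gives p* = 58.96, q* = 122.76.
With the rebate, buyers effectively pay pb = ps − 3, where ps is the price sellers receive.
Demand in terms of ps becomes qd = 506 − 6.5(ps − 3) = 525.5 - 6.5ps. Setting this equal to supply: 525.5 - 6.5ps = -231 + 6ps, so ps = 60.52.
Buyers pay pb = 60.52 − 3 = 57.52; q' = -231 + 6·60.52 = 132.12.
Government outlay = subsidy × quantity = 3 × 132.12 = 396.36.

Government cost = 396.36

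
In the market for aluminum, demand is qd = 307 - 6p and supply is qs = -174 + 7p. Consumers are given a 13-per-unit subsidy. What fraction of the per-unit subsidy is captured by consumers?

Pre-subsidy: 307 - 6p = -174 + 7p gives p* = 37, q* = 85.
With the rebate, buyers effectively pay pb = ps − 13, where ps is the price sellers receive.
Demand in terms of ps becomes qd = 307 − 6(ps − 13) = 385 - 6ps. Setting this equal to supply: 385 - 6ps = -174 + 7ps, so ps = 43.
Buyers pay pb = 43 − 13 = 30; q' = -174 + 7·43 = 127.
Buyers' price falls by p* − pb = 37 − 30 = 7; sellers' price rises by ps − p* = 43 − 37 = 6.
So consumers capture 7/13 = 7/13 of each unit of subsidy.

Consumer share = 7/13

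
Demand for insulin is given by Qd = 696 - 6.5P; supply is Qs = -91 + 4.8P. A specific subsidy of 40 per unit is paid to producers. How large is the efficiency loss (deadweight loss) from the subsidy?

Pre-subsidy: 696 - 6.5P = -91 + 4.8P gives P* = 7870/113, Q* = 27493/113.
With the subsidy, sellers receive Ps = Pb + 40 for each unit, where Pb is the price buyers pay.
Supply in terms of Pb becomes Qs = -91 + 4.8(Pb + 40) = 101 + 4.8Pb. Setting this equal to demand: 696 - 6.5Pb = 101 + 4.8Pb, so Pb = 5950/113.
Sellers receive Ps = 5950/113 + 40 = 10470/113; Q' = 696 − 6.5·(5950/113) = 39973/113.
The subsidy expands output by 39973/113 − 27493/113 = 12480/113 past the efficient level; on those units the gap between marginal cost and willingness to pay runs from 0 up to 40.
DWL = ½ × 40 × 12480/113 = 249600/113.

Deadweight loss = 249600/113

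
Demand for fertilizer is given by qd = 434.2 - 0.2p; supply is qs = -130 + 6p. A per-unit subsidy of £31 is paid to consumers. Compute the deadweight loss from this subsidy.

Pre-subsidy: 434.2 - 0.2p = -130 + 6p gives p* = 91, q* = 416.
With the rebate, buyers effectively pay pb = ps − 31, where ps is the price sellers receive.
Demand in terms of ps becomes qd = 434.2 − 0.2(ps − 31) = 440.4 - 0.2ps. Setting this equal to supply: 440.4 - 0.2ps = -130 + 6ps, so ps = 92.
Buyers pay pb = 92 − 31 = 61; q' = -130 + 6·92 = 422.
The subsidy expands output by 422 − 416 = 6 past the efficient level; on those units the gap between marginal cost and willingness to pay runs from 0 up to 31.
DWL = ½ × 31 × 6 = 93.

Deadweight loss = £93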